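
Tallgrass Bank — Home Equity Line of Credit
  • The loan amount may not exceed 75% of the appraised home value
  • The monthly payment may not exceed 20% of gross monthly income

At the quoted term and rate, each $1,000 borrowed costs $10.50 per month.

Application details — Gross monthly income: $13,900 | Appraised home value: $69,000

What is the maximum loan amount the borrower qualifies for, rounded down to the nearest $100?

$51,700

Payment cap: 20% × $13,900 = $2,780/month.
At $10.50 per $1,000, that supports 2,780/10.50 × 1,000 ≈ $264,761 → $264,700.
LTV cap: 75% × $69,000 = $51,750 → $51,700.
Binding constraint: loan-to-value.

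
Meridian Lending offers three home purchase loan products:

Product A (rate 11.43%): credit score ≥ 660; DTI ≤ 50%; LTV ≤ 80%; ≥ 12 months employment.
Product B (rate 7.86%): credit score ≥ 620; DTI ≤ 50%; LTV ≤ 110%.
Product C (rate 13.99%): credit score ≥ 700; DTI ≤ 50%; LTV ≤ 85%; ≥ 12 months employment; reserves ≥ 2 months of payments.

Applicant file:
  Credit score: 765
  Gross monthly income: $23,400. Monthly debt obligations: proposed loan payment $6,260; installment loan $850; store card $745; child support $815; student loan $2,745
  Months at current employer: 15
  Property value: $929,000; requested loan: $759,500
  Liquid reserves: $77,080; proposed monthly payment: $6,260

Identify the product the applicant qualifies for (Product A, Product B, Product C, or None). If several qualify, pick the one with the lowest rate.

Product B

Total debts = (6,260 + 850 + 745 + 815 + 2,745) = 11,415; DTI = 11,415/23,400 = 48.8%.
LTV = 759,500/929,000 = 81.8%.
Reserves = 77,080/6,260 = 12.3 months.
Product A: score 765 ≥ 660; DTI 48.8% ≤ 50%; LTV 81.8% > 80%; employment 15 ≥ 12 mo → does not qualify.
Product B: score 765 ≥ 620; DTI 48.8% ≤ 50%; LTV 81.8% ≤ 110% → qualifies.
Product C: score 765 ≥ 700; DTI 48.8% ≤ 50%; LTV 81.8% ≤ 85%; employment 15 ≥ 12 mo; reserves 12.3 ≥ 2 mo → qualifies.
Qualifying: Product B, Product C. Lowest rate is 7.86% → Product B.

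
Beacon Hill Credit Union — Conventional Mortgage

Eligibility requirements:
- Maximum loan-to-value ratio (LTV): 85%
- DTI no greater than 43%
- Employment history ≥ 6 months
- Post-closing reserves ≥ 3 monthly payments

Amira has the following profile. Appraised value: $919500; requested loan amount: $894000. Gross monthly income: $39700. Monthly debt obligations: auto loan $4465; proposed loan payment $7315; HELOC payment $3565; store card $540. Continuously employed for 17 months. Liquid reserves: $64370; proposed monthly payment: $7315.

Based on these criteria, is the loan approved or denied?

Denied

LTV = 894,000/919,500 = 97.2% > 85%
Total monthly debts = (4,465 + 7,315 + 3,565 + 540) = 15,885. Debt-to-income = 15,885/39,700 = 40% — meets 43% limit
Employment 17 ≥ 6 months
Liquid reserves cover 64,370/7,315 = 8.8 months — ≥ 3 required
Fails on LTV.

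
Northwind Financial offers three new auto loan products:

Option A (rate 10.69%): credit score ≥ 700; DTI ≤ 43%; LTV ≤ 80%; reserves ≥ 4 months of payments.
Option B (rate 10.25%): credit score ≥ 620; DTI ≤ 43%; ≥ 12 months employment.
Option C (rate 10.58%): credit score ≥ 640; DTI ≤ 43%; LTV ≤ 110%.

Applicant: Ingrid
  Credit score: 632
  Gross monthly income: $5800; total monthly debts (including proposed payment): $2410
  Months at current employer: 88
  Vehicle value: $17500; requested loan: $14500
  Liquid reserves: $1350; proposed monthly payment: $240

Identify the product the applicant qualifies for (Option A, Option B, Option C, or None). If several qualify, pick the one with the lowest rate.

DTI = 2,410/5,800 = 41.6%.
LTV = 14,500/17,500 = 82.9%.
Reserves = 1,350/240 = 5.6 months.
Option A: score 632 < 700; DTI 41.6% ≤ 43%; LTV 82.9% > 80%; reserves 5.6 ≥ 4 mo → does not qualify.
Option B: score 632 ≥ 620; DTI 41.6% ≤ 43%; employment 88 ≥ 12 mo → qualifies.
Option C: score 632 < 640; DTI 41.6% ≤ 43%; LTV 82.9% ≤ 110% → does not qualify.

Option B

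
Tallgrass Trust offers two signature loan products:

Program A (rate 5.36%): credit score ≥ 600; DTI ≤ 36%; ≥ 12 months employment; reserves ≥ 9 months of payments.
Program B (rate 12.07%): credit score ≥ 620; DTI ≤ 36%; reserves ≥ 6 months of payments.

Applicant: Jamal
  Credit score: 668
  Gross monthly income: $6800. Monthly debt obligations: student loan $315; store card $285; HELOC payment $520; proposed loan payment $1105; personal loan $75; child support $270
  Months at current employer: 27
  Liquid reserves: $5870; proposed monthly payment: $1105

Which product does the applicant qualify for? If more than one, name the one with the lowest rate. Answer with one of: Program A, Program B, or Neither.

Neither

Total debts = (315 + 285 + 520 + 1,105 + 75 + 270) = 2,570; DTI = 2,570/6,800 = 37.8%.
Reserves = 5,870/1,105 = 5.3 months.
Program A: score 668 ≥ 600; DTI 37.8% > 36%; employment 27 ≥ 12 mo; reserves 5.3 < 9 mo → does not qualify.
Program B: score 668 ≥ 620; DTI 37.8% > 36%; reserves 5.3 < 6 mo → does not qualify.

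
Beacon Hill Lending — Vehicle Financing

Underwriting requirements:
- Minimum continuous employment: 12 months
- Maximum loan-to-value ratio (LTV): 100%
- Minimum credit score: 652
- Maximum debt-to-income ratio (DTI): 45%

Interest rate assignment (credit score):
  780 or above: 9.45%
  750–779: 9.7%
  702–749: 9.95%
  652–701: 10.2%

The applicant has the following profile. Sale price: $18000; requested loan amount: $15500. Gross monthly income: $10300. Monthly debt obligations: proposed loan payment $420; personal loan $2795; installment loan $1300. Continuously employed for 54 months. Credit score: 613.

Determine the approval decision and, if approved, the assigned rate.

Credit score 613 < 652 (below minimum)
Loan-to-value = 15,500/18,000 = 86.1% — pass (100% max)
Total monthly debts = (420 + 2,795 + 1,300) = 4,515. Debt-to-income = 4,515/10,300 = 43.8% — meets 45% limit
Employment 54 ≥ 12 months
Not all requirements met → denied.

Denied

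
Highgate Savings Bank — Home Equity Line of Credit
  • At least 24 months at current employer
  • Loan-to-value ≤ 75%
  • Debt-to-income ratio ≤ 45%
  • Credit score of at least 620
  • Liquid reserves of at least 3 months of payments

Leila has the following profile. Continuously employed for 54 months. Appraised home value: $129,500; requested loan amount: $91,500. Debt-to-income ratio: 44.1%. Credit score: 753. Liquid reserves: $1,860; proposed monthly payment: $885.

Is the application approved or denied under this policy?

Denied

Employment 54 ≥ 24 months
Loan-to-value = 91,500/129,500 = 70.7% — pass (75% max)
DTI 44.1% is within the 45% limit
Credit score 753 ≥ 620 (meets)
Reserves: 1,860 ÷ 885 = 2.1 months (below 3-month minimum)
Fails on reserves.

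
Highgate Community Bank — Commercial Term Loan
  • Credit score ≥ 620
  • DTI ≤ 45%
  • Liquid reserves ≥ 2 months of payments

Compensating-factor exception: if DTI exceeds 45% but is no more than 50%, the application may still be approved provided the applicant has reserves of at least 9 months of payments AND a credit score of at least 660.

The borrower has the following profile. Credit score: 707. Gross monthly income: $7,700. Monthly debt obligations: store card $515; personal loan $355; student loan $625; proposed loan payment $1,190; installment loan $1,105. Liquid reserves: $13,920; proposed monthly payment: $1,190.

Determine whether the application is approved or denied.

Approved

Credit score 707 ≥ 620 (meets base)
Total debts = (515 + 355 + 625 + 1,190 + 1,105) = 3,790. DTI = 3,790/7,700 = 49.2% > 45% — standard DTI limit exceeded.
Liquid reserves cover 13,920/1,190 = 11.7 months — ≥ 2 required
DTI 49.2% is within the 45%–50% exception band; checking compensating factors.
Reserves 11.7 ≥ 9 months; credit score 707 ≥ 660.
Both compensating conditions met → exception applies.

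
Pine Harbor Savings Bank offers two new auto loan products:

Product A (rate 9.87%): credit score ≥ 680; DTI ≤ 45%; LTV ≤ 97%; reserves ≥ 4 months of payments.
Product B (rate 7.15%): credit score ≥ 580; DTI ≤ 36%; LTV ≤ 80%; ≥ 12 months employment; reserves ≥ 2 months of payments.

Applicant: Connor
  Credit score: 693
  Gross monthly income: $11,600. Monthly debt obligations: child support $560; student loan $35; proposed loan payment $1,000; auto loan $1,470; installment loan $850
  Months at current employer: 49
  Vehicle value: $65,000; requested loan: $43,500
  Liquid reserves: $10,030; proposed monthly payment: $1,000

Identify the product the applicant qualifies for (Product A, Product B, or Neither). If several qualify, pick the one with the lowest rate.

Total debts = (560 + 35 + 1,000 + 1,470 + 850) = 3,915; DTI = 3,915/11,600 = 33.8%.
LTV = 43,500/65,000 = 66.9%.
Reserves = 10,030/1,000 = 10.0 months.
Product A: score 693 ≥ 680; DTI 33.8% ≤ 45%; LTV 66.9% ≤ 97%; reserves 10.0 ≥ 4 mo → qualifies.
Product B: score 693 ≥ 580; DTI 33.8% ≤ 36%; LTV 66.9% ≤ 80%; employment 49 ≥ 12 mo; reserves 10.0 ≥ 2 mo → qualifies.
Qualifying: Product A, Product B. Lowest rate is 7.15% → Product B.

Product B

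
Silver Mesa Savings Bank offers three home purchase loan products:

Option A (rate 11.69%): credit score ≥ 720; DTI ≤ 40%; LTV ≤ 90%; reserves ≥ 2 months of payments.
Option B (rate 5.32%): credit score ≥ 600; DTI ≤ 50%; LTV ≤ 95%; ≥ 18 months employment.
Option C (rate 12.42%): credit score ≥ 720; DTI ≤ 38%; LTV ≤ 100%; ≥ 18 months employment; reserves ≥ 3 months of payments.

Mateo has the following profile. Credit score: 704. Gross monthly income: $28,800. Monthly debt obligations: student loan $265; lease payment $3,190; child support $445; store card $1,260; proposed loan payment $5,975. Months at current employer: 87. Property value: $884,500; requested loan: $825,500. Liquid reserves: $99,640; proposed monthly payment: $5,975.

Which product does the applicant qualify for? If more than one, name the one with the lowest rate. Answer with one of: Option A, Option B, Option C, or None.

Total debts = (265 + 3,190 + 445 + 1,260 + 5,975) = 11,135; DTI = 11,135/28,800 = 38.7%.
LTV = 825,500/884,500 = 93.3%.
Reserves = 99,640/5,975 = 16.7 months.
Option A: score 704 < 720; DTI 38.7% ≤ 40%; LTV 93.3% > 90%; reserves 16.7 ≥ 2 mo → does not qualify.
Option B: score 704 ≥ 600; DTI 38.7% ≤ 50%; LTV 93.3% ≤ 95%; employment 87 ≥ 18 mo → qualifies.
Option C: score 704 < 720; DTI 38.7% > 38%; LTV 93.3% ≤ 100%; employment 87 ≥ 18 mo; reserves 16.7 ≥ 3 mo → does not qualify.

Option B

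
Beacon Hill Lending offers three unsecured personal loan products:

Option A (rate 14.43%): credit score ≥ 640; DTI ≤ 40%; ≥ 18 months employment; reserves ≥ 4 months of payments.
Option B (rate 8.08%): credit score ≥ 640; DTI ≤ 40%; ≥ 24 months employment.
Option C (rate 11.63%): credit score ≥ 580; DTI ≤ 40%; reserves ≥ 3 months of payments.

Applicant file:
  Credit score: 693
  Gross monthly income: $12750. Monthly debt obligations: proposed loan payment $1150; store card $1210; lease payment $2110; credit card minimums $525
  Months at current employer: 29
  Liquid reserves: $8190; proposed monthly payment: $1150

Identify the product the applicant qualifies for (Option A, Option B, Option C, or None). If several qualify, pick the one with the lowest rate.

Option B

Total debts = (1,150 + 1,210 + 2,110 + 525) = 4,995; DTI = 4,995/12,750 = 39.2%.
Reserves = 8,190/1,150 = 7.1 months.
Option A: score 693 ≥ 640; DTI 39.2% ≤ 40%; employment 29 ≥ 18 mo; reserves 7.1 ≥ 4 mo → qualifies.
Option B: score 693 ≥ 640; DTI 39.2% ≤ 40%; employment 29 ≥ 24 mo → qualifies.
Option C: score 693 ≥ 580; DTI 39.2% ≤ 40%; reserves 7.1 ≥ 3 mo → qualifies.
Qualifying: Option A, Option B, Option C. Lowest rate is 8.08% → Option B.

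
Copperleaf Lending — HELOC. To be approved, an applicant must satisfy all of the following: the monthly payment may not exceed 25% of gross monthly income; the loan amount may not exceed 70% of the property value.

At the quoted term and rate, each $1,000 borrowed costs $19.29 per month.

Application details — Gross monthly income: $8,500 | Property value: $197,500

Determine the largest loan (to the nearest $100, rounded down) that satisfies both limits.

$110,100

Payment cap: 25% × $8,500 = $2,125/month.
At $19.29 per $1,000, that supports 2,125/19.29 × 1,000 ≈ $110,160 → $110,100.
LTV cap: 70% × $197,500 = $138,250 → $138,200.
Binding constraint: payment-to-income.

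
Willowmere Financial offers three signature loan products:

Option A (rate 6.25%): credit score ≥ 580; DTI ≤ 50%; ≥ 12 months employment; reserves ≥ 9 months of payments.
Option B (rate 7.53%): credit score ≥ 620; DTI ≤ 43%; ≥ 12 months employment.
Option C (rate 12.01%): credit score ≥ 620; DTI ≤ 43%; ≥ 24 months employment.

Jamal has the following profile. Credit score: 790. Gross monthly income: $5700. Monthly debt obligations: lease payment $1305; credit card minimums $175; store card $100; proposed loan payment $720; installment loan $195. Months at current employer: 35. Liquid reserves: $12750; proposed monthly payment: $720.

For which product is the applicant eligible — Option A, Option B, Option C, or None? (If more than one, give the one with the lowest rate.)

Option A

Total debts = (1,305 + 175 + 100 + 720 + 195) = 2,495; DTI = 2,495/5,700 = 43.8%.
Reserves = 12,750/720 = 17.7 months.
Option A: score 790 ≥ 580; DTI 43.8% ≤ 50%; employment 35 ≥ 12 mo; reserves 17.7 ≥ 9 mo → qualifies.
Option B: score 790 ≥ 620; DTI 43.8% > 43%; employment 35 ≥ 12 mo → does not qualify.
Option C: score 790 ≥ 620; DTI 43.8% > 43%; employment 35 ≥ 24 mo → does not qualify.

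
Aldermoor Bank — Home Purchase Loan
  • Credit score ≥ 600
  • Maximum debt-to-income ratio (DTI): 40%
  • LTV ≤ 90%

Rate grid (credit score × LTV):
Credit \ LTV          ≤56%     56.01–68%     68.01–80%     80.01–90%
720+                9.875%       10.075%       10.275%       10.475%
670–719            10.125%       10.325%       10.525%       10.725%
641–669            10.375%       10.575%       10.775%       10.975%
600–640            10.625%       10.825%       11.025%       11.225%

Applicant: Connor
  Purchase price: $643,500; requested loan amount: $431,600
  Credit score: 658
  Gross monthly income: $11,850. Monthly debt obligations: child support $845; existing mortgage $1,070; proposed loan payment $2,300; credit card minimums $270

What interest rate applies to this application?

10.575%

Credit score 658 ≥ 600; Total monthly debts = (845 + 1,070 + 2,300 + 270) = 4,485. DTI: 4,485 ÷ 11,850 = 37.8%, within the 40% cap
LTV: 431,600 ÷ 643,500 = 67.1%, within 90% cap
Score 658 is in the 641–669 band; LTV 67.1% is in the 56.01–68% band → 10.575%.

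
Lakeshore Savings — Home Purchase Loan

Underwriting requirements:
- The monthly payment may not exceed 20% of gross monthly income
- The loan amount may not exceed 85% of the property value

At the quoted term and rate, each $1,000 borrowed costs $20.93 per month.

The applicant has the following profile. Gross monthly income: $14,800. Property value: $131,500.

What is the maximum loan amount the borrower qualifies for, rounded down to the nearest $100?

$111,700

Payment cap: 20% × $14,800 = $2,960/month.
At $20.93 per $1,000, that supports 2,960/20.93 × 1,000 ≈ $141,423 → $141,400.
LTV cap: 85% × $131,500 = $111,775 → $111,700.
Binding constraint: loan-to-value.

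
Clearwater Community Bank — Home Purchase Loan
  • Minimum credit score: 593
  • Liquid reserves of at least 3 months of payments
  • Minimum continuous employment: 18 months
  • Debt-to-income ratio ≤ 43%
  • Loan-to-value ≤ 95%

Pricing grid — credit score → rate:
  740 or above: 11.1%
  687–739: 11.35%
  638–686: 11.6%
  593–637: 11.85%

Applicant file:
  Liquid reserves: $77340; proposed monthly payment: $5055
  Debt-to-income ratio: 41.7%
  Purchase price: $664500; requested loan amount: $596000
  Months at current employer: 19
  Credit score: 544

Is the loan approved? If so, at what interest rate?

Credit score 544 < 593 (below minimum)
LTV = 596,000/664,500 = 89.7% ≤ 95%
Debt-to-income 41.7% vs 43% cap — pass
Employment 19 ≥ 18 months
Reserves: 77,340 ÷ 5,055 = 15.3 months (meets 3-month minimum)
Not all requirements met → denied.

Denied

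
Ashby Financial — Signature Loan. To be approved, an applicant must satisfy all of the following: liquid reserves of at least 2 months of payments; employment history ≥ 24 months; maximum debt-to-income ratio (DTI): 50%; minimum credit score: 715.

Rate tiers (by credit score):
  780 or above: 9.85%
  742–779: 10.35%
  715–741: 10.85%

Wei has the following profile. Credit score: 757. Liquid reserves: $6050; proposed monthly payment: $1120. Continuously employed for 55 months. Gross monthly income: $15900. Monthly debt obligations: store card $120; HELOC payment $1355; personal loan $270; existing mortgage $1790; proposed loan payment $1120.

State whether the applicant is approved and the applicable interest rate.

Approved at 10.35%

Credit score 757 ≥ 715 (meets minimum)
Reserves = 6,050/1,120 = 5.4 months ≥ 2
Total monthly debts = (120 + 1,355 + 270 + 1,790 + 1,120) = 4,655. Debt-to-income = 4,655/15,900 = 29.3% — meets 50% limit
Employment 55 ≥ 24 months
All requirements met. Score 757 falls in the 742–779 tier → 10.35%.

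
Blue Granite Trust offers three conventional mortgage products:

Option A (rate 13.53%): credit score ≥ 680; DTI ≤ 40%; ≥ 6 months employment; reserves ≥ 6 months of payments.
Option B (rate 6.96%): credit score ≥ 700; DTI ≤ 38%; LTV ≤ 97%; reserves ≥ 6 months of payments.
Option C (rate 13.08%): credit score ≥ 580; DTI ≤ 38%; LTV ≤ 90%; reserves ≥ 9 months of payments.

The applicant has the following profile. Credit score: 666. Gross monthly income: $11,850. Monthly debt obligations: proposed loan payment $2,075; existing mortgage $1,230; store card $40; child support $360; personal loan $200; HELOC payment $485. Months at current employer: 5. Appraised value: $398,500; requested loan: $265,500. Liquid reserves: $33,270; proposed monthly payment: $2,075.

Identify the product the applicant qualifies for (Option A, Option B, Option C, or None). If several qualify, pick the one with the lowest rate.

Option C

Total debts = (2,075 + 1,230 + 40 + 360 + 200 + 485) = 4,390; DTI = 4,390/11,850 = 37%.
LTV = 265,500/398,500 = 66.6%.
Reserves = 33,270/2,075 = 16.0 months.
Option A: score 666 < 680; DTI 37% ≤ 40%; employment 5 < 6 mo; reserves 16.0 ≥ 6 mo → does not qualify.
Option B: score 666 < 700; DTI 37% ≤ 38%; LTV 66.6% ≤ 97%; reserves 16.0 ≥ 6 mo → does not qualify.
Option C: score 666 ≥ 580; DTI 37% ≤ 38%; LTV 66.6% ≤ 90%; reserves 16.0 ≥ 9 mo → qualifies.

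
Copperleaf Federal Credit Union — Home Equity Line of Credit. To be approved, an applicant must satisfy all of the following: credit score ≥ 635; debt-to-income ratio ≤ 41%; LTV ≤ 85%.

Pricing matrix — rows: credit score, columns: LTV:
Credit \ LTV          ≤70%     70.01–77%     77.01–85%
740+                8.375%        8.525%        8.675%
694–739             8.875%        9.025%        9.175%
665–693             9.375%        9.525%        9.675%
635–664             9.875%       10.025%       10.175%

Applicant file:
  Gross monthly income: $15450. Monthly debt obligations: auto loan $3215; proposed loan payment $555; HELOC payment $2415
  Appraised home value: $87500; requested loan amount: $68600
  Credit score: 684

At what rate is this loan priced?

Credit score 684 ≥ 635; Total monthly debts = (3,215 + 555 + 2,415) = 6,185. Debt-to-income = 6,185/15,450 = 40% — meets 41% limit
LTV: 68,600 ÷ 87,500 = 78.4%, within 85% cap
Score 684 is in the 665–693 band; LTV 78.4% is in the 77.01–85% band → 9.675%.

9.675%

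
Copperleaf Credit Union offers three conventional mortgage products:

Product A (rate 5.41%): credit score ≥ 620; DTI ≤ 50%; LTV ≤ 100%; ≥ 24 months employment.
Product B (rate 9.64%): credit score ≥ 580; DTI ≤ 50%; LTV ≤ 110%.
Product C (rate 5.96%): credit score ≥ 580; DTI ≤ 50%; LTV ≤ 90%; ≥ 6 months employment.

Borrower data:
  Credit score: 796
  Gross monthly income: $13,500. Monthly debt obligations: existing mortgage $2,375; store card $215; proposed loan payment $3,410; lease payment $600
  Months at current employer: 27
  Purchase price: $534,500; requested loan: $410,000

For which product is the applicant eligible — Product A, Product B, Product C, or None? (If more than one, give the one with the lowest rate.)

Product A

Total debts = (2,375 + 215 + 3,410 + 600) = 6,600; DTI = 6,600/13,500 = 48.9%.
LTV = 410,000/534,500 = 76.7%.
Product A: score 796 ≥ 620; DTI 48.9% ≤ 50%; LTV 76.7% ≤ 100%; employment 27 ≥ 24 mo → qualifies.
Product B: score 796 ≥ 580; DTI 48.9% ≤ 50%; LTV 76.7% ≤ 110% → qualifies.
Product C: score 796 ≥ 580; DTI 48.9% ≤ 50%; LTV 76.7% ≤ 90%; employment 27 ≥ 6 mo → qualifies.
Qualifying: Product A, Product B, Product C. Lowest rate is 5.41% → Product A.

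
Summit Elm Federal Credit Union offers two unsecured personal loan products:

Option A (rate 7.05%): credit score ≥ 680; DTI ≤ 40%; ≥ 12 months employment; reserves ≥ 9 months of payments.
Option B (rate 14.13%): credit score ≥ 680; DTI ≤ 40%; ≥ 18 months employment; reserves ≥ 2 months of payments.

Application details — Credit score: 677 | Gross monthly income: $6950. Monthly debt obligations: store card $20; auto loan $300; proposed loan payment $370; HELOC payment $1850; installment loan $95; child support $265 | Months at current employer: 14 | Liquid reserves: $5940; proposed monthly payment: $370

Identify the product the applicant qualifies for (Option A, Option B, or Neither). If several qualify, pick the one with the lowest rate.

Neither

Total debts = (20 + 300 + 370 + 1,850 + 95 + 265) = 2,900; DTI = 2,900/6,950 = 41.7%.
Reserves = 5,940/370 = 16.1 months.
Option A: score 677 < 680; DTI 41.7% > 40%; employment 14 ≥ 12 mo; reserves 16.1 ≥ 9 mo → does not qualify.
Option B: score 677 < 680; DTI 41.7% > 40%; employment 14 < 18 mo; reserves 16.1 ≥ 2 mo → does not qualify.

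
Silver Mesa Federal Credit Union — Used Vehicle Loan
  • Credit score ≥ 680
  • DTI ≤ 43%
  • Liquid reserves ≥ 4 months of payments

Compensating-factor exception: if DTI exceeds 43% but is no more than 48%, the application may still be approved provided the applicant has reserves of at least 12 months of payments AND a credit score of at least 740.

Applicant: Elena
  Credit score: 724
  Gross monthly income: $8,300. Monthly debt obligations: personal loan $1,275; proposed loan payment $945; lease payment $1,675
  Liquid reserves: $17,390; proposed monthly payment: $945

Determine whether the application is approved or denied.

Denied

Credit score 724 ≥ 680 (meets base)
Total debts = (1,275 + 945 + 1,675) = 3,895. DTI: 3,895 ÷ 8,300 = 46.9%, over the 43% base limit.
Reserves: 17,390 ÷ 945 = 18.4 months (meets 4-month minimum)
DTI 46.9% is within the 43%–48% exception band; checking compensating factors.
Reserves 18.4 ≥ 12 months; credit score 724 < 740.
Compensating-factor requirement not fully met.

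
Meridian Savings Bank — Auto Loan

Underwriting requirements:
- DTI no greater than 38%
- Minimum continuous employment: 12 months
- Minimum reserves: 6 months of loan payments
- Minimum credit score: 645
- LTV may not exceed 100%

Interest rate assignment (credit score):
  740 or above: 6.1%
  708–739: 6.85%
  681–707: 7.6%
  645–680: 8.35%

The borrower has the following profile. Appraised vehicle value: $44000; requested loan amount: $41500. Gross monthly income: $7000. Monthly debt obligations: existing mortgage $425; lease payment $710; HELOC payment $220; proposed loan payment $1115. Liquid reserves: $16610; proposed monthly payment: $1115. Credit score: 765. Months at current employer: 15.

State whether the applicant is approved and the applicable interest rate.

Credit score 765 ≥ 645 (meets minimum)
Employment 15 ≥ 12 months
Total monthly debts = (425 + 710 + 220 + 1,115) = 2,470. DTI = 2,470/7,000 = 35.3% ≤ 38%
Reserves = 16,610/1,115 = 14.9 months ≥ 6
Loan-to-value = 41,500/44,000 = 94.3% — pass (100% max)
All requirements met. Score 765 falls in the 740 or above tier → 6.1%.

Approved at 6.1%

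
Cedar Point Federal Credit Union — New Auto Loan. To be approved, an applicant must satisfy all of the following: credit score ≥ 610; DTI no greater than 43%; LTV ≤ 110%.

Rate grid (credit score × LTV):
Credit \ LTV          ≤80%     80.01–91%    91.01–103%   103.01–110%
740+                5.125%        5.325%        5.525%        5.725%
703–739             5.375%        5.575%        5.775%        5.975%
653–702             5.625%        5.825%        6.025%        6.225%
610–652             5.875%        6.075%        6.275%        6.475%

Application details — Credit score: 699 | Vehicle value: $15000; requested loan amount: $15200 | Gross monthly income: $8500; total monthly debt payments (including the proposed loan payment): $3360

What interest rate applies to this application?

6.025%

Credit score 699 ≥ 610; Debt-to-income = 3,360/8,500 = 39.5% — meets 43% limit
Loan-to-value = 15,200/15,000 = 101.3% — pass (110% max)
Row: 699 falls in 653–702. Column: 101.3% falls in 91.01–103%. Rate = 6.025%.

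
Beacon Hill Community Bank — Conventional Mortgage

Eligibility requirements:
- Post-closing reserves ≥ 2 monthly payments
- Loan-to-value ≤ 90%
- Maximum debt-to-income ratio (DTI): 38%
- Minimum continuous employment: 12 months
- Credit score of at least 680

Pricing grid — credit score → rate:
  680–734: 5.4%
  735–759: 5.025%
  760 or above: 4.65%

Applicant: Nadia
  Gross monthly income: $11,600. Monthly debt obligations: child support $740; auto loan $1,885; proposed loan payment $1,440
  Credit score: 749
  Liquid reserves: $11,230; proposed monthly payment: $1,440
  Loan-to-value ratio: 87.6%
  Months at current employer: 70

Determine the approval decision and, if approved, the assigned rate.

Approved at 5.025%

Credit score 749 ≥ 680 (meets minimum)
Total monthly debts = (740 + 1,885 + 1,440) = 4,065. DTI = 4,065/11,600 = 35% ≤ 38%
Employment 70 ≥ 12 months
LTV 87.6% ≤ 90%
Liquid reserves cover 11,230/1,440 = 7.8 months — ≥ 2 required
All requirements met. Score 749 falls in the 735–759 tier → 5.025%.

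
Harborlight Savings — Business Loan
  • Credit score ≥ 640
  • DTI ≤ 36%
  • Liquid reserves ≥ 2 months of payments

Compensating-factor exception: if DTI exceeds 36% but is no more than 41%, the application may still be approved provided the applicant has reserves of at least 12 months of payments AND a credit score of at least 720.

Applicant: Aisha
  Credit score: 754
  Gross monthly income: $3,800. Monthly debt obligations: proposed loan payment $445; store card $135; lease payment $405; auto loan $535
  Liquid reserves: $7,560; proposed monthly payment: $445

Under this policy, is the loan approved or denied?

Approved

Credit score 754 ≥ 640 (meets base)
Total debts = (445 + 135 + 405 + 535) = 1,520. DTI: 1,520 ÷ 3,800 = 40%, over the 36% base limit.
Liquid reserves cover 7,560/445 = 17.0 months — ≥ 2 required
40% falls in the override range (36%–41%), so the compensating-factor test applies.
Override check — reserves: 17.0 mo (ok); score: 754 (ok).
Both override conditions satisfied; DTI exception granted.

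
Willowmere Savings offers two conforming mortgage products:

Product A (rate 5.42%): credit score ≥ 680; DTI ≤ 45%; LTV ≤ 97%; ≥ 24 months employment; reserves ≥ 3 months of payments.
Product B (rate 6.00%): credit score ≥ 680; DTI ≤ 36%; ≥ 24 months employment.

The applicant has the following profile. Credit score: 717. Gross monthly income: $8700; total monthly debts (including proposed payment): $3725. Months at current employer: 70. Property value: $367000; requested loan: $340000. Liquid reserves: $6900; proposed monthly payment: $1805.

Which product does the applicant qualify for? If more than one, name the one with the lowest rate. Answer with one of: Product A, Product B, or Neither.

DTI = 3,725/8,700 = 42.8%.
LTV = 340,000/367,000 = 92.6%.
Reserves = 6,900/1,805 = 3.8 months.
Product A: score 717 ≥ 680; DTI 42.8% ≤ 45%; LTV 92.6% ≤ 97%; employment 70 ≥ 24 mo; reserves 3.8 ≥ 3 mo → qualifies.
Product B: score 717 ≥ 680; DTI 42.8% > 36%; employment 70 ≥ 24 mo → does not qualify.

Product A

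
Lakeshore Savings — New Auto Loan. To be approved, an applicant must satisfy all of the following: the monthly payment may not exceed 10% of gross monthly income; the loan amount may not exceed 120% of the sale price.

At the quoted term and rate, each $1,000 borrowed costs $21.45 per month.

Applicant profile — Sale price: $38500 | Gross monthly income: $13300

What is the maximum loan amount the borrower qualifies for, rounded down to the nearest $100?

$46,200

Payment cap: 10% × $13,300 = $1,330/month.
At $21.45 per $1,000, that supports 1,330/21.45 × 1,000 ≈ $62,004 → $62,000.
LTV cap: 120% × $38,500 = $46,200 → $46,200.
Binding constraint: loan-to-value.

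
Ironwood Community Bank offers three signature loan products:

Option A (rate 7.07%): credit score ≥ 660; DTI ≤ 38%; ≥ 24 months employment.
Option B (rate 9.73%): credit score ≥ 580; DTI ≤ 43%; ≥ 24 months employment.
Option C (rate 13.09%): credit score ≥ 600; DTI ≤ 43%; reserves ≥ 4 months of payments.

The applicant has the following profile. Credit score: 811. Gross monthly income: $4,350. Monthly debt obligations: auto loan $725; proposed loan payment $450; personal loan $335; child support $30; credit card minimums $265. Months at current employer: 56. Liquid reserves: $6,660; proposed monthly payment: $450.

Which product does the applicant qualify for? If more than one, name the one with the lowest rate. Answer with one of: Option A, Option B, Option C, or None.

Option B

Total debts = (725 + 450 + 335 + 30 + 265) = 1,805; DTI = 1,805/4,350 = 41.5%.
Reserves = 6,660/450 = 14.8 months.
Option A: score 811 ≥ 660; DTI 41.5% > 38%; employment 56 ≥ 24 mo → does not qualify.
Option B: score 811 ≥ 580; DTI 41.5% ≤ 43%; employment 56 ≥ 24 mo → qualifies.
Option C: score 811 ≥ 600; DTI 41.5% ≤ 43%; reserves 14.8 ≥ 4 mo → qualifies.
Qualifying: Option B, Option C. Lowest rate is 9.73% → Option B.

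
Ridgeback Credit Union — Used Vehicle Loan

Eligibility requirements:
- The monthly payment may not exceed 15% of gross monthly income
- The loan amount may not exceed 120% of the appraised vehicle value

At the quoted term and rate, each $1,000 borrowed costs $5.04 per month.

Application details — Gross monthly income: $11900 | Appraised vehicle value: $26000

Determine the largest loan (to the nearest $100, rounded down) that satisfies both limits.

$31,200

Payment cap: 15% × $11,900 = $1,785/month.
At $5.04 per $1,000, that supports 1,785/5.04 × 1,000 ≈ $354,166 → $354,100.
LTV cap: 120% × $26,000 = $31,200 → $31,200.
Binding constraint: loan-to-value.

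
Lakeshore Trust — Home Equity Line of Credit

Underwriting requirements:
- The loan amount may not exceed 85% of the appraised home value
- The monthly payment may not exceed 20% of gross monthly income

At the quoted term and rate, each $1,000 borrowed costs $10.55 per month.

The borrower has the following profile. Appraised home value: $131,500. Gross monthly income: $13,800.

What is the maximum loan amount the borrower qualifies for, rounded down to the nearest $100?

Payment cap: 20% × $13,800 = $2,760/month.
At $10.55 per $1,000, that supports 2,760/10.55 × 1,000 ≈ $261,611 → $261,600.
LTV cap: 85% × $131,500 = $111,775 → $111,700.
Binding constraint: loan-to-value.

$111,700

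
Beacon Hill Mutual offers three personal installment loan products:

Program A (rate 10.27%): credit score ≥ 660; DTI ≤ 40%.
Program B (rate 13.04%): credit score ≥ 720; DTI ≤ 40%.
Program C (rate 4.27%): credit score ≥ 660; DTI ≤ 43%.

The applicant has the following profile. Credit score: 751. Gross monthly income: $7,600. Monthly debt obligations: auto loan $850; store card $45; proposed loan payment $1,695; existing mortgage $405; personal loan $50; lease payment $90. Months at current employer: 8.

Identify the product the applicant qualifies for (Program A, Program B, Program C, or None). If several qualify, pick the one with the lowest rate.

Total debts = (850 + 45 + 1,695 + 405 + 50 + 90) = 3,135; DTI = 3,135/7,600 = 41.2%.
Program A: score 751 ≥ 660; DTI 41.2% > 40% → does not qualify.
Program B: score 751 ≥ 720; DTI 41.2% > 40% → does not qualify.
Program C: score 751 ≥ 660; DTI 41.2% ≤ 43% → qualifies.

Program C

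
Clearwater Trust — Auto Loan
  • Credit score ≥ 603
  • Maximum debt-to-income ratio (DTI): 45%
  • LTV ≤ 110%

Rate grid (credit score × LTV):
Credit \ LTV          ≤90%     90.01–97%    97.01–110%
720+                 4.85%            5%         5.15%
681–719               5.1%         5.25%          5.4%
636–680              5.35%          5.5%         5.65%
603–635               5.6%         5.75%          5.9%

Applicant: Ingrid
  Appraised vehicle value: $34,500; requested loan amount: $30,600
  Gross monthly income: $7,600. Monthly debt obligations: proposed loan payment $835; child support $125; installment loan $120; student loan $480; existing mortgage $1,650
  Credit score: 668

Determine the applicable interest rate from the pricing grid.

Credit score 668 ≥ 603; Total monthly debts = (835 + 125 + 120 + 480 + 1,650) = 3,210. Debt-to-income = 3,210/7,600 = 42.2% — meets 45% limit
LTV: 30,600 ÷ 34,500 = 88.7%, within 110% cap
Row: 668 falls in 636–680. Column: 88.7% falls in ≤90%. Rate = 5.35%.

5.35%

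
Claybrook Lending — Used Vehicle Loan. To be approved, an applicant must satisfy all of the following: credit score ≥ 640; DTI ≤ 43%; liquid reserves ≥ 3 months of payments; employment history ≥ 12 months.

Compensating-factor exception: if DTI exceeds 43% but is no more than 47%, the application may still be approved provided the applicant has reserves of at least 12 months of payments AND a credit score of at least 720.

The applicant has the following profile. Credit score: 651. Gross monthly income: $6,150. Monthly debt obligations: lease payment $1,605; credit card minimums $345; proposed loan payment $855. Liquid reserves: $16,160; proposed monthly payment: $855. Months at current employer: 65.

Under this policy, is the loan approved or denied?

Denied

Credit score 651 ≥ 640 (meets base)
Total debts = (1,605 + 345 + 855) = 2,805. DTI = 2,805/6,150 = 45.6% > 43% — standard DTI limit exceeded.
Reserves = 16,160/855 = 18.9 months ≥ 3
Employment 65 ≥ 12 months
45.6% falls in the override range (43%–47%), so the compensating-factor test applies.
Reserves 18.9 ≥ 12 months; credit score 651 < 720.
Compensating-factor requirement not fully met.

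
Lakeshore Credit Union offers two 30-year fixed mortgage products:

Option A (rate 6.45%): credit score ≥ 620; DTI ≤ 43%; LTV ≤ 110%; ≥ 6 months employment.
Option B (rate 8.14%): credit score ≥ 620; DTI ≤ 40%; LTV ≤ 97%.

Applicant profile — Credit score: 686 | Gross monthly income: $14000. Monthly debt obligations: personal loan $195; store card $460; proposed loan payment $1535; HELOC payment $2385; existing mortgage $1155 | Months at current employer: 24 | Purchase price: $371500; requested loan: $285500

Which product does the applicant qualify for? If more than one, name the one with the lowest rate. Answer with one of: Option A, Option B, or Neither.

Option A

Total debts = (195 + 460 + 1,535 + 2,385 + 1,155) = 5,730; DTI = 5,730/14,000 = 40.9%.
LTV = 285,500/371,500 = 76.9%.
Option A: score 686 ≥ 620; DTI 40.9% ≤ 43%; LTV 76.9% ≤ 110%; employment 24 ≥ 6 mo → qualifies.
Option B: score 686 ≥ 620; DTI 40.9% > 40%; LTV 76.9% ≤ 97% → does not qualify.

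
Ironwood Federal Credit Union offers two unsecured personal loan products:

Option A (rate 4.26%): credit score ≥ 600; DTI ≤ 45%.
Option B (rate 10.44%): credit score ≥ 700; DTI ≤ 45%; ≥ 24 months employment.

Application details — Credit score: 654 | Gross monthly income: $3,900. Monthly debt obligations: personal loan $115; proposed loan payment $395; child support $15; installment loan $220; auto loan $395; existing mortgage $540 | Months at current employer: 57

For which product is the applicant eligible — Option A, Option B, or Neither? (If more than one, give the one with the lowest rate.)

Option A

Total debts = (115 + 395 + 15 + 220 + 395 + 540) = 1,680; DTI = 1,680/3,900 = 43.1%.
Option A: score 654 ≥ 600; DTI 43.1% ≤ 45% → qualifies.
Option B: score 654 < 700; DTI 43.1% ≤ 45%; employment 57 ≥ 24 mo → does not qualify.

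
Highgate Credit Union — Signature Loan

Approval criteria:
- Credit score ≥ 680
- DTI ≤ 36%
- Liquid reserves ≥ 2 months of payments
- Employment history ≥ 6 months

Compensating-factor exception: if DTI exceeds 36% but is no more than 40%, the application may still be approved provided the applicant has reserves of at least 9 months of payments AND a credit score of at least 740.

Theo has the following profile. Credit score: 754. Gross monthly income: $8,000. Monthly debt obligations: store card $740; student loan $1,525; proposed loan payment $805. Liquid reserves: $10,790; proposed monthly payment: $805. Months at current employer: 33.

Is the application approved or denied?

Credit score 754 ≥ 680 (meets base)
Total debts = (740 + 1,525 + 805) = 3,070. DTI: 3,070 ÷ 8,000 = 38.4%, over the 36% base limit.
Reserves = 10,790/805 = 13.4 months ≥ 2
Employment 33 ≥ 6 months
DTI 38.4% is within the 36%–40% exception band; checking compensating factors.
Override check — reserves: 13.4 mo (ok); score: 754 (ok).
Both override conditions satisfied; DTI exception granted.

Approved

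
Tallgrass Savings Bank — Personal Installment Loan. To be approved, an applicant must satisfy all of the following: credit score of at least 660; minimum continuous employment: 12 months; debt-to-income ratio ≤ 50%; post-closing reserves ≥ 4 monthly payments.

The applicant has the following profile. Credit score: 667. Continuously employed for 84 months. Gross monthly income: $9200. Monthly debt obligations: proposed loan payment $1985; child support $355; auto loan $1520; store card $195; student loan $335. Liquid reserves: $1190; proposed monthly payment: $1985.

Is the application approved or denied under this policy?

Credit score 667 ≥ 660 (meets)
Employment 84 ≥ 12 months
Total monthly debts = (1,985 + 355 + 1,520 + 195 + 335) = 4,390. Debt-to-income = 4,390/9,200 = 47.7% — meets 50% limit
Reserves = 1,190/1,985 = 0.6 months < 4
Fails on reserves.

Denied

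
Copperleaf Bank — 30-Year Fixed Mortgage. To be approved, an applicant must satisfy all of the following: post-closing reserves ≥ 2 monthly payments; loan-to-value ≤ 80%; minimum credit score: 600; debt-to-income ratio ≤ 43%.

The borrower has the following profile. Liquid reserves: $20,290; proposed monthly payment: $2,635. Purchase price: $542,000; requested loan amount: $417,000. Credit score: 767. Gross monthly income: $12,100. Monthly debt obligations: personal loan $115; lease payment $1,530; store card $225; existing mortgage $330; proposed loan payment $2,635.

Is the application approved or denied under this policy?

Approved

Reserves: 20,290 ÷ 2,635 = 7.7 months (meets 2-month minimum)
LTV = 417,000/542,000 = 76.9% ≤ 80%
Credit score 767 ≥ 600 (meets)
Total monthly debts = (115 + 1,530 + 225 + 330 + 2,635) = 4,835. DTI = 4,835/12,100 = 40% ≤ 43%
All criteria satisfied.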